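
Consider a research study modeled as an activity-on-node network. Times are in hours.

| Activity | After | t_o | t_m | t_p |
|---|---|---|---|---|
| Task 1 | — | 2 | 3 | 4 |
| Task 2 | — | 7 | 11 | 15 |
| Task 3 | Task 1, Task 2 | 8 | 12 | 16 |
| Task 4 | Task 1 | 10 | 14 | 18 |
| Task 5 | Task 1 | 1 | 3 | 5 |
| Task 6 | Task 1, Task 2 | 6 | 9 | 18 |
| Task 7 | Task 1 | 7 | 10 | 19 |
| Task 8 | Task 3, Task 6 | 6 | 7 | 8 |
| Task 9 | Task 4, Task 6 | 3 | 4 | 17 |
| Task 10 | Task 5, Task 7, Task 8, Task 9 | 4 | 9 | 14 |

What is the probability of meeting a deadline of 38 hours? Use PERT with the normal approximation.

0.347

te_Task 1 = (2 + 4·3 + 4)/6 = 18/6 = 3; σ²_Task 1 = ((4−2)/6)² = 0.111
te_Task 2 = (7 + 4·11 + 15)/6 = 66/6 = 11; σ²_Task 2 = ((15−7)/6)² = 1.778
te_Task 3 = (8 + 4·12 + 16)/6 = 72/6 = 12; σ²_Task 3 = ((16−8)/6)² = 1.778
te_Task 4 = (10 + 4·14 + 18)/6 = 84/6 = 14; σ²_Task 4 = ((18−10)/6)² = 1.778
te_Task 5 = (1 + 4·3 + 5)/6 = 18/6 = 3; σ²_Task 5 = ((5−1)/6)² = 0.444
te_Task 6 = (6 + 4·9 + 18)/6 = 60/6 = 10; σ²_Task 6 = ((18−6)/6)² = 4.000
te_Task 7 = (7 + 4·10 + 19)/6 = 66/6 = 11; σ²_Task 7 = ((19−7)/6)² = 4.000
te_Task 8 = (6 + 4·7 + 8)/6 = 42/6 = 7; σ²_Task 8 = ((8−6)/6)² = 0.111
te_Task 9 = (3 + 4·4 + 17)/6 = 36/6 = 6; σ²_Task 9 = ((17−3)/6)² = 5.444
te_Task 10 = (4 + 4·9 + 14)/6 = 54/6 = 9; σ²_Task 10 = ((14−4)/6)² = 2.778

Forward pass:
ES_Task 1 = 0; EF_Task 1 = 3
ES_Task 2 = 0; EF_Task 2 = 11
ES_Task 3 = max(EF_Task 1=3, EF_Task 2=11) = 11; EF_Task 3 = 11+12 = 23
ES_Task 4 = 3; EF_Task 4 = 3+14 = 17
ES_Task 5 = 3; EF_Task 5 = 3+3 = 6
ES_Task 6 = max(EF_Task 1=3, EF_Task 2=11) = 11; EF_Task 6 = 11+10 = 21
ES_Task 7 = 3; EF_Task 7 = 3+11 = 14
ES_Task 8 = max(EF_Task 3=23, EF_Task 6=21) = 23; EF_Task 8 = 23+7 = 30
ES_Task 9 = max(EF_Task 4=17, EF_Task 6=21) = 21; EF_Task 9 = 21+6 = 27
ES_Task 10 = max(EF_Task 5=6, EF_Task 7=14, EF_Task 8=30, EF_Task 9=27) = 30; EF_Task 10 = 30+9 = 39
Expected project duration μ = 39 hours. Critical path: Task 2 → Task 3 → Task 8 → Task 10.

Variance along critical path = 1.778 + 1.778 + 0.111 + 2.778 = 6.444; σ = √6.444 = 2.539 hours.
Z = (38 − 39) / 2.539 = -0.394
P(T ≤ 38) = Φ(-0.394) ≈ 0.347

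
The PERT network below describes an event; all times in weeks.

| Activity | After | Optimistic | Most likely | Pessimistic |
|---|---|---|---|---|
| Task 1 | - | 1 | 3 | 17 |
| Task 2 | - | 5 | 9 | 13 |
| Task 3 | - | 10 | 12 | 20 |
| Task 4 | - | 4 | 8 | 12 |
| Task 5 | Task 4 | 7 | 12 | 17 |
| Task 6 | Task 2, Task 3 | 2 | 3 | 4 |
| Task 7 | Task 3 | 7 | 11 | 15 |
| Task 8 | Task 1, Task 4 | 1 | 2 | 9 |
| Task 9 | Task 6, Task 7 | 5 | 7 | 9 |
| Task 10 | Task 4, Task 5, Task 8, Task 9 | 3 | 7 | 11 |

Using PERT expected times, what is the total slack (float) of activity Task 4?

11 weeks

te_Task 1 = (1 + 4·3 + 17)/6 = 30/6 = 5
te_Task 2 = (5 + 4·9 + 13)/6 = 54/6 = 9
te_Task 3 = (10 + 4·12 + 20)/6 = 78/6 = 13
te_Task 4 = (4 + 4·8 + 12)/6 = 48/6 = 8
te_Task 5 = (7 + 4·12 + 17)/6 = 72/6 = 12
te_Task 6 = (2 + 4·3 + 4)/6 = 18/6 = 3
te_Task 7 = (7 + 4·11 + 15)/6 = 66/6 = 11
te_Task 8 = (1 + 4·2 + 9)/6 = 18/6 = 3
te_Task 9 = (5 + 4·7 + 9)/6 = 42/6 = 7
te_Task 10 = (3 + 4·7 + 11)/6 = 42/6 = 7

Forward pass:
ES_Task 1 = 0; EF_Task 1 = 5
ES_Task 2 = 0; EF_Task 2 = 9
ES_Task 3 = 0; EF_Task 3 = 13
ES_Task 4 = 0; EF_Task 4 = 8
ES_Task 5 = 8; EF_Task 5 = 8+12 = 20
ES_Task 6 = max(EF_Task 2=9, EF_Task 3=13) = 13; EF_Task 6 = 13+3 = 16
ES_Task 7 = 13; EF_Task 7 = 13+11 = 24
ES_Task 8 = max(EF_Task 1=5, EF_Task 4=8) = 8; EF_Task 8 = 8+3 = 11
ES_Task 9 = max(EF_Task 6=16, EF_Task 7=24) = 24; EF_Task 9 = 24+7 = 31
ES_Task 10 = max(EF_Task 4=8, EF_Task 5=20, EF_Task 8=11, EF_Task 9=31) = 31; EF_Task 10 = 31+7 = 38
Expected project duration μ = 38 weeks. Critical path: Task 3 → Task 7 → Task 9 → Task 10.

Backward pass:
LF_Task 10 = 38; LS_Task 10 = 38−7 = 31
LF_Task 9 = LS_Task 10 = 31; LS_Task 9 = 31−7 = 24
LF_Task 8 = LS_Task 10 = 31; LS_Task 8 = 31−3 = 28
LF_Task 7 = LS_Task 9 = 24; LS_Task 7 = 24−11 = 13
LF_Task 6 = LS_Task 9 = 24; LS_Task 6 = 24−3 = 21
LF_Task 5 = LS_Task 10 = 31; LS_Task 5 = 31−12 = 19
LF_Task 4 = min(LS_Task 5=19, LS_Task 8=28, LS_Task 10=31) = 19; LS_Task 4 = 19−8 = 11
LF_Task 3 = min(LS_Task 6=21, LS_Task 7=13) = 13; LS_Task 3 = 13−13 = 0
LF_Task 2 = LS_Task 6 = 21; LS_Task 2 = 21−9 = 12
LF_Task 1 = LS_Task 8 = 28; LS_Task 1 = 28−5 = 23
Slack_Task 4 = LS_Task 4 − ES_Task 4 = 11 − 0 = 11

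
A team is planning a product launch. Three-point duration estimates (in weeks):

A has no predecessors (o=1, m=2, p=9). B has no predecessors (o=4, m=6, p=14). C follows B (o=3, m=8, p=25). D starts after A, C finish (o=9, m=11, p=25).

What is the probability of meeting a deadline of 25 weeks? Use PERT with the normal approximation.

0.150

te_A = (1 + 4·2 + 9)/6 = 18/6 = 3; σ²_A = ((9−1)/6)² = 1.778
te_B = (4 + 4·6 + 14)/6 = 42/6 = 7; σ²_B = ((14−4)/6)² = 2.778
te_C = (3 + 4·8 + 25)/6 = 60/6 = 10; σ²_C = ((25−3)/6)² = 13.444
te_D = (9 + 4·11 + 25)/6 = 78/6 = 13; σ²_D = ((25−9)/6)² = 7.111

Forward pass:
ES_A = 0; EF_A = 3
ES_B = 0; EF_B = 7
ES_C = 7; EF_C = 7+10 = 17
ES_D = max(EF_A=3, EF_C=17) = 17; EF_D = 17+13 = 30
Expected project duration μ = 30 weeks. Critical path: B → C → D.

Variance along critical path = 2.778 + 13.444 + 7.111 = 23.333; σ = √23.333 = 4.830 weeks.
Z = (25 − 30) / 4.830 = -1.035
P(T ≤ 25) = Φ(-1.035) ≈ 0.150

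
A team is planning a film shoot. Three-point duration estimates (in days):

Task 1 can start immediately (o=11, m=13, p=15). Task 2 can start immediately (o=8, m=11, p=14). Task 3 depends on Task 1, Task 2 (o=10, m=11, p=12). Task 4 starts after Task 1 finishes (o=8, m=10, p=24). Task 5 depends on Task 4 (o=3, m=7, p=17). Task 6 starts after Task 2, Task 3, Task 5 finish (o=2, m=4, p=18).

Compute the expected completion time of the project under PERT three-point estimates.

te_Task 1 = (11 + 4·13 + 15)/6 = 78/6 = 13
te_Task 2 = (8 + 4·11 + 14)/6 = 66/6 = 11
te_Task 3 = (10 + 4·11 + 12)/6 = 66/6 = 11
te_Task 4 = (8 + 4·10 + 24)/6 = 72/6 = 12
te_Task 5 = (3 + 4·7 + 17)/6 = 48/6 = 8
te_Task 6 = (2 + 4·4 + 18)/6 = 36/6 = 6

Forward pass:
ES_Task 1 = 0; EF_Task 1 = 13
ES_Task 2 = 0; EF_Task 2 = 11
ES_Task 3 = max(EF_Task 1=13, EF_Task 2=11) = 13; EF_Task 3 = 13+11 = 24
ES_Task 4 = 13; EF_Task 4 = 13+12 = 25
ES_Task 5 = 25; EF_Task 5 = 25+8 = 33
ES_Task 6 = max(EF_Task 2=11, EF_Task 3=24, EF_Task 5=33) = 33; EF_Task 6 = 33+6 = 39
Expected project duration μ = 39 days. Critical path: Task 1 → Task 4 → Task 5 → Task 6.

39 days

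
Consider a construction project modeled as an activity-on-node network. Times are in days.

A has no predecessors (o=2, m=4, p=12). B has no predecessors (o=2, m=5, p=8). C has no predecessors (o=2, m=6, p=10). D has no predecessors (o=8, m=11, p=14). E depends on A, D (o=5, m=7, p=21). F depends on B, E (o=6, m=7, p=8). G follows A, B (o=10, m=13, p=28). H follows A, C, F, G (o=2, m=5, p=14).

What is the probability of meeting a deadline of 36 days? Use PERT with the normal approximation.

te_A = (2 + 4·4 + 12)/6 = 30/6 = 5; σ²_A = ((12−2)/6)² = 2.778
te_B = (2 + 4·5 + 8)/6 = 30/6 = 5; σ²_B = ((8−2)/6)² = 1.000
te_C = (2 + 4·6 + 10)/6 = 36/6 = 6; σ²_C = ((10−2)/6)² = 1.778
te_D = (8 + 4·11 + 14)/6 = 66/6 = 11; σ²_D = ((14−8)/6)² = 1.000
te_E = (5 + 4·7 + 21)/6 = 54/6 = 9; σ²_E = ((21−5)/6)² = 7.111
te_F = (6 + 4·7 + 8)/6 = 42/6 = 7; σ²_F = ((8−6)/6)² = 0.111
te_G = (10 + 4·13 + 28)/6 = 90/6 = 15; σ²_G = ((28−10)/6)² = 9.000
te_H = (2 + 4·5 + 14)/6 = 36/6 = 6; σ²_H = ((14−2)/6)² = 4.000

Forward pass:
ES_A = 0; EF_A = 5
ES_B = 0; EF_B = 5
ES_C = 0; EF_C = 6
ES_D = 0; EF_D = 11
ES_E = max(EF_A=5, EF_D=11) = 11; EF_E = 11+9 = 20
ES_F = max(EF_B=5, EF_E=20) = 20; EF_F = 20+7 = 27
ES_G = max(EF_A=5, EF_B=5) = 5; EF_G = 5+15 = 20
ES_H = max(EF_A=5, EF_C=6, EF_F=27, EF_G=20) = 27; EF_H = 27+6 = 33
Expected project duration μ = 33 days. Critical path: D → E → F → H.

Variance along critical path = 1.000 + 7.111 + 0.111 + 4.000 = 12.222; σ = √12.222 = 3.496 days.
Z = (36 − 33) / 3.496 = 0.858
P(T ≤ 36) = Φ(0.858) ≈ 0.805

0.805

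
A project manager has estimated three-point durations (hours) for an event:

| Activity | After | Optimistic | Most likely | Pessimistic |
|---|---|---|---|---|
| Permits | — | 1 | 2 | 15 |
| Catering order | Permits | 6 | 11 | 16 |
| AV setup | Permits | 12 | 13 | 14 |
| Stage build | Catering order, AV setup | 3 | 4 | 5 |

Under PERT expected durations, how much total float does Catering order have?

te_Permits = (1 + 4·2 + 15)/6 = 24/6 = 4
te_Catering order = (6 + 4·11 + 16)/6 = 66/6 = 11
te_AV setup = (12 + 4·13 + 14)/6 = 78/6 = 13
te_Stage build = (3 + 4·4 + 5)/6 = 24/6 = 4

Forward pass:
ES_Permits = 0; EF_Permits = 4
ES_Catering order = 4; EF_Catering order = 4+11 = 15
ES_AV setup = 4; EF_AV setup = 4+13 = 17
ES_Stage build = max(EF_Catering order=15, EF_AV setup=17) = 17; EF_Stage build = 17+4 = 21
Expected project duration μ = 21 hours. Critical path: Permits → AV setup → Stage build.

Backward pass:
LF_Stage build = 21; LS_Stage build = 21−4 = 17
LF_AV setup = LS_Stage build = 17; LS_AV setup = 17−13 = 4
LF_Catering order = LS_Stage build = 17; LS_Catering order = 17−11 = 6
LF_Permits = min(LS_Catering order=6, LS_AV setup=4) = 4; LS_Permits = 4−4 = 0
Slack_Catering order = LS_Catering order − ES_Catering order = 6 − 4 = 2

2 hours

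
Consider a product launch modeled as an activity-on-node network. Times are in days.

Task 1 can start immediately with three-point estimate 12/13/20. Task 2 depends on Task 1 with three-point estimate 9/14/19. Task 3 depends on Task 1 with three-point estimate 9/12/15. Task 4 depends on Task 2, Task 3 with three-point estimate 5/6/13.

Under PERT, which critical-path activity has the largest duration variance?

Task 2

te_Task 1 = (12 + 4·13 + 20)/6 = 84/6 = 14; σ²_Task 1 = ((20−12)/6)² = 1.778
te_Task 2 = (9 + 4·14 + 19)/6 = 84/6 = 14; σ²_Task 2 = ((19−9)/6)² = 2.778
te_Task 3 = (9 + 4·12 + 15)/6 = 72/6 = 12; σ²_Task 3 = ((15−9)/6)² = 1.000
te_Task 4 = (5 + 4·6 + 13)/6 = 42/6 = 7; σ²_Task 4 = ((13−5)/6)² = 1.778

Forward pass:
ES_Task 1 = 0; EF_Task 1 = 14
ES_Task 2 = 14; EF_Task 2 = 14+14 = 28
ES_Task 3 = 14; EF_Task 3 = 14+12 = 26
ES_Task 4 = max(EF_Task 2=28, EF_Task 3=26) = 28; EF_Task 4 = 28+7 = 35
Expected project duration μ = 35 days. Critical path: Task 1 → Task 2 → Task 4.

Variances on critical path: σ²_Task 1=1.778, σ²_Task 2=2.778, σ²_Task 4=1.778.
Largest is σ²_Task 2 = 2.778.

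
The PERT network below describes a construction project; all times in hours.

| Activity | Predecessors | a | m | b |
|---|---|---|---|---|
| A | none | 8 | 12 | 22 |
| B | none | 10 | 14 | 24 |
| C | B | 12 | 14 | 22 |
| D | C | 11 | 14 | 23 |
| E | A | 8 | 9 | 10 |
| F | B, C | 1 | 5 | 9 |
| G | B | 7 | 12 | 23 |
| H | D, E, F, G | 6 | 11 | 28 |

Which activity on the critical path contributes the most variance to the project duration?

te_A = (8 + 4·12 + 22)/6 = 78/6 = 13; σ²_A = ((22−8)/6)² = 5.444
te_B = (10 + 4·14 + 24)/6 = 90/6 = 15; σ²_B = ((24−10)/6)² = 5.444
te_C = (12 + 4·14 + 22)/6 = 90/6 = 15; σ²_C = ((22−12)/6)² = 2.778
te_D = (11 + 4·14 + 23)/6 = 90/6 = 15; σ²_D = ((23−11)/6)² = 4.000
te_E = (8 + 4·9 + 10)/6 = 54/6 = 9; σ²_E = ((10−8)/6)² = 0.111
te_F = (1 + 4·5 + 9)/6 = 30/6 = 5; σ²_F = ((9−1)/6)² = 1.778
te_G = (7 + 4·12 + 23)/6 = 78/6 = 13; σ²_G = ((23−7)/6)² = 7.111
te_H = (6 + 4·11 + 28)/6 = 78/6 = 13; σ²_H = ((28−6)/6)² = 13.444

Forward pass:
ES_A = 0; EF_A = 13
ES_B = 0; EF_B = 15
ES_C = 15; EF_C = 15+15 = 30
ES_D = 30; EF_D = 30+15 = 45
ES_E = 13; EF_E = 13+9 = 22
ES_F = max(EF_B=15, EF_C=30) = 30; EF_F = 30+5 = 35
ES_G = 15; EF_G = 15+13 = 28
ES_H = max(EF_D=45, EF_E=22, EF_F=35, EF_G=28) = 45; EF_H = 45+13 = 58
Expected project duration μ = 58 hours. Critical path: B → C → D → H.

Variances on critical path: σ²_B=5.444, σ²_C=2.778, σ²_D=4.000, σ²_H=13.444.
Largest is σ²_H = 13.444.

H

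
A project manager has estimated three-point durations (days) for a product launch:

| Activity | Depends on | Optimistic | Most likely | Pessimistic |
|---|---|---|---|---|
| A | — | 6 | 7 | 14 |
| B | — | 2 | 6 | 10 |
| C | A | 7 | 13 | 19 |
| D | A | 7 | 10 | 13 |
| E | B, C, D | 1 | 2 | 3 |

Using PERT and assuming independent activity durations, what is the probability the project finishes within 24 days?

0.660

te_A = (6 + 4·7 + 14)/6 = 48/6 = 8; σ²_A = ((14−6)/6)² = 1.778
te_B = (2 + 4·6 + 10)/6 = 36/6 = 6; σ²_B = ((10−2)/6)² = 1.778
te_C = (7 + 4·13 + 19)/6 = 78/6 = 13; σ²_C = ((19−7)/6)² = 4.000
te_D = (7 + 4·10 + 13)/6 = 60/6 = 10; σ²_D = ((13−7)/6)² = 1.000
te_E = (1 + 4·2 + 3)/6 = 12/6 = 2; σ²_E = ((3−1)/6)² = 0.111

Forward pass:
ES_A = 0; EF_A = 8
ES_B = 0; EF_B = 6
ES_C = 8; EF_C = 8+13 = 21
ES_D = 8; EF_D = 8+10 = 18
ES_E = max(EF_B=6, EF_C=21, EF_D=18) = 21; EF_E = 21+2 = 23
Expected project duration μ = 23 days. Critical path: A → C → E.

Variance along critical path = 1.778 + 4.000 + 0.111 = 5.889; σ = √5.889 = 2.427 days.
Z = (24 − 23) / 2.427 = 0.412
P(T ≤ 24) = Φ(0.412) ≈ 0.660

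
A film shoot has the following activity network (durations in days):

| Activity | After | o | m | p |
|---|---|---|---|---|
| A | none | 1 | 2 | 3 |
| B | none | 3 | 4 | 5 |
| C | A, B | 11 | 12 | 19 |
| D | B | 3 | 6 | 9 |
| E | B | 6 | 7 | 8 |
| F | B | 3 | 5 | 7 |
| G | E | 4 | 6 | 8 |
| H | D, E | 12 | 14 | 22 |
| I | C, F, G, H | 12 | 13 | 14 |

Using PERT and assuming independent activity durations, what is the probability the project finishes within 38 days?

0.285

te_A = (1 + 4·2 + 3)/6 = 12/6 = 2; σ²_A = ((3−1)/6)² = 0.111
te_B = (3 + 4·4 + 5)/6 = 24/6 = 4; σ²_B = ((5−3)/6)² = 0.111
te_C = (11 + 4·12 + 19)/6 = 78/6 = 13; σ²_C = ((19−11)/6)² = 1.778
te_D = (3 + 4·6 + 9)/6 = 36/6 = 6; σ²_D = ((9−3)/6)² = 1.000
te_E = (6 + 4·7 + 8)/6 = 42/6 = 7; σ²_E = ((8−6)/6)² = 0.111
te_F = (3 + 4·5 + 7)/6 = 30/6 = 5; σ²_F = ((7−3)/6)² = 0.444
te_G = (4 + 4·6 + 8)/6 = 36/6 = 6; σ²_G = ((8−4)/6)² = 0.444
te_H = (12 + 4·14 + 22)/6 = 90/6 = 15; σ²_H = ((22−12)/6)² = 2.778
te_I = (12 + 4·13 + 14)/6 = 78/6 = 13; σ²_I = ((14−12)/6)² = 0.111

Forward pass:
ES_A = 0; EF_A = 2
ES_B = 0; EF_B = 4
ES_C = max(EF_A=2, EF_B=4) = 4; EF_C = 4+13 = 17
ES_D = 4; EF_D = 4+6 = 10
ES_E = 4; EF_E = 4+7 = 11
ES_F = 4; EF_F = 4+5 = 9
ES_G = 11; EF_G = 11+6 = 17
ES_H = max(EF_D=10, EF_E=11) = 11; EF_H = 11+15 = 26
ES_I = max(EF_C=17, EF_F=9, EF_G=17, EF_H=26) = 26; EF_I = 26+13 = 39
Expected project duration μ = 39 days. Critical path: B → E → H → I.

Variance along critical path = 0.111 + 0.111 + 2.778 + 0.111 = 3.111; σ = √3.111 = 1.764 days.
Z = (38 − 39) / 1.764 = -0.567
P(T ≤ 38) = Φ(-0.567) ≈ 0.285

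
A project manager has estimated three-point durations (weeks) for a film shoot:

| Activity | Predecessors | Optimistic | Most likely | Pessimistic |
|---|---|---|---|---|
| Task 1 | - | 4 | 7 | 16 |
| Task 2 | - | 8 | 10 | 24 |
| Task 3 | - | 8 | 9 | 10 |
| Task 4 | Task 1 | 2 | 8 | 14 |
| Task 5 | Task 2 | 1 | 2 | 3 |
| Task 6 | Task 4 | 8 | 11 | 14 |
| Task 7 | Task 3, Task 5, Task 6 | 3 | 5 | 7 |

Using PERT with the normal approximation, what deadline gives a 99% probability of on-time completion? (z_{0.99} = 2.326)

39.1 weeks

te_Task 1 = (4 + 4·7 + 16)/6 = 48/6 = 8; σ²_Task 1 = ((16−4)/6)² = 4.000
te_Task 2 = (8 + 4·10 + 24)/6 = 72/6 = 12; σ²_Task 2 = ((24−8)/6)² = 7.111
te_Task 3 = (8 + 4·9 + 10)/6 = 54/6 = 9; σ²_Task 3 = ((10−8)/6)² = 0.111
te_Task 4 = (2 + 4·8 + 14)/6 = 48/6 = 8; σ²_Task 4 = ((14−2)/6)² = 4.000
te_Task 5 = (1 + 4·2 + 3)/6 = 12/6 = 2; σ²_Task 5 = ((3−1)/6)² = 0.111
te_Task 6 = (8 + 4·11 + 14)/6 = 66/6 = 11; σ²_Task 6 = ((14−8)/6)² = 1.000
te_Task 7 = (3 + 4·5 + 7)/6 = 30/6 = 5; σ²_Task 7 = ((7−3)/6)² = 0.444

Forward pass:
ES_Task 1 = 0; EF_Task 1 = 8
ES_Task 2 = 0; EF_Task 2 = 12
ES_Task 3 = 0; EF_Task 3 = 9
ES_Task 4 = 8; EF_Task 4 = 8+8 = 16
ES_Task 5 = 12; EF_Task 5 = 12+2 = 14
ES_Task 6 = 16; EF_Task 6 = 16+11 = 27
ES_Task 7 = max(EF_Task 3=9, EF_Task 5=14, EF_Task 6=27) = 27; EF_Task 7 = 27+5 = 32
Expected project duration μ = 32 weeks. Critical path: Task 1 → Task 4 → Task 6 → Task 7.

Variance along critical path = 4.000 + 4.000 + 1.000 + 0.444 = 9.444; σ = 3.073 weeks.
D = μ + z·σ = 32 + 2.326·3.073 = 39.1 weeks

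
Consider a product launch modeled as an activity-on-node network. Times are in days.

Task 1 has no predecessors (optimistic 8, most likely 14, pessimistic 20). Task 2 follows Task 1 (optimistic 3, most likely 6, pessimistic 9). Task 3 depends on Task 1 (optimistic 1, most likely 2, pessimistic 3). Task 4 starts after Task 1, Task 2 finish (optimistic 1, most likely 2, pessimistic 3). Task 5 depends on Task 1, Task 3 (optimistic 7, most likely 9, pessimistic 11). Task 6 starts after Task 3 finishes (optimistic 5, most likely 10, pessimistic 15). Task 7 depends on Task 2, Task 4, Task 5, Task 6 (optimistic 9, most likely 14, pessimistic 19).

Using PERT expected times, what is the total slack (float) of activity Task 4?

4 days

te_Task 1 = (8 + 4·14 + 20)/6 = 84/6 = 14
te_Task 2 = (3 + 4·6 + 9)/6 = 36/6 = 6
te_Task 3 = (1 + 4·2 + 3)/6 = 12/6 = 2
te_Task 4 = (1 + 4·2 + 3)/6 = 12/6 = 2
te_Task 5 = (7 + 4·9 + 11)/6 = 54/6 = 9
te_Task 6 = (5 + 4·10 + 15)/6 = 60/6 = 10
te_Task 7 = (9 + 4·14 + 19)/6 = 84/6 = 14

Forward pass:
ES_Task 1 = 0; EF_Task 1 = 14
ES_Task 2 = 14; EF_Task 2 = 14+6 = 20
ES_Task 3 = 14; EF_Task 3 = 14+2 = 16
ES_Task 4 = max(EF_Task 1=14, EF_Task 2=20) = 20; EF_Task 4 = 20+2 = 22
ES_Task 5 = max(EF_Task 1=14, EF_Task 3=16) = 16; EF_Task 5 = 16+9 = 25
ES_Task 6 = 16; EF_Task 6 = 16+10 = 26
ES_Task 7 = max(EF_Task 2=20, EF_Task 4=22, EF_Task 5=25, EF_Task 6=26) = 26; EF_Task 7 = 26+14 = 40
Expected project duration μ = 40 days. Critical path: Task 1 → Task 3 → Task 6 → Task 7.

Backward pass:
LF_Task 7 = 40; LS_Task 7 = 40−14 = 26
LF_Task 6 = LS_Task 7 = 26; LS_Task 6 = 26−10 = 16
LF_Task 5 = LS_Task 7 = 26; LS_Task 5 = 26−9 = 17
LF_Task 4 = LS_Task 7 = 26; LS_Task 4 = 26−2 = 24
LF_Task 3 = min(LS_Task 5=17, LS_Task 6=16) = 16; LS_Task 3 = 16−2 = 14
LF_Task 2 = min(LS_Task 4=24, LS_Task 7=26) = 24; LS_Task 2 = 24−6 = 18
LF_Task 1 = min(LS_Task 2=18, LS_Task 3=14, LS_Task 4=24, LS_Task 5=17) = 14; LS_Task 1 = 14−14 = 0
Slack_Task 4 = LS_Task 4 − ES_Task 4 = 24 − 20 = 4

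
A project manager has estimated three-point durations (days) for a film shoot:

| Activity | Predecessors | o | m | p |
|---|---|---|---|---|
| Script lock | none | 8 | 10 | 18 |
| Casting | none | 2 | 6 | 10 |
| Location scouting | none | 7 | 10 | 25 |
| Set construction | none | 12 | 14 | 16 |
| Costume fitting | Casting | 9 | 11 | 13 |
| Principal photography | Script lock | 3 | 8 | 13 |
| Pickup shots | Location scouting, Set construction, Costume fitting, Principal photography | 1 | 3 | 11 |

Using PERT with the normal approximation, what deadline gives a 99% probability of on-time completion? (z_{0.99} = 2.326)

29.7 days

te_Script lock = (8 + 4·10 + 18)/6 = 66/6 = 11; σ²_Script lock = ((18−8)/6)² = 2.778
te_Casting = (2 + 4·6 + 10)/6 = 36/6 = 6; σ²_Casting = ((10−2)/6)² = 1.778
te_Location scouting = (7 + 4·10 + 25)/6 = 72/6 = 12; σ²_Location scouting = ((25−7)/6)² = 9.000
te_Set construction = (12 + 4·14 + 16)/6 = 84/6 = 14; σ²_Set construction = ((16−12)/6)² = 0.444
te_Costume fitting = (9 + 4·11 + 13)/6 = 66/6 = 11; σ²_Costume fitting = ((13−9)/6)² = 0.444
te_Principal photography = (3 + 4·8 + 13)/6 = 48/6 = 8; σ²_Principal photography = ((13−3)/6)² = 2.778
te_Pickup shots = (1 + 4·3 + 11)/6 = 24/6 = 4; σ²_Pickup shots = ((11−1)/6)² = 2.778

Forward pass:
ES_Script lock = 0; EF_Script lock = 11
ES_Casting = 0; EF_Casting = 6
ES_Location scouting = 0; EF_Location scouting = 12
ES_Set construction = 0; EF_Set construction = 14
ES_Costume fitting = 6; EF_Costume fitting = 6+11 = 17
ES_Principal photography = 11; EF_Principal photography = 11+8 = 19
ES_Pickup shots = max(EF_Location scouting=12, EF_Set construction=14, EF_Costume fitting=17, EF_Principal photography=19) = 19; EF_Pickup shots = 19+4 = 23
Expected project duration μ = 23 days. Critical path: Script lock → Principal photography → Pickup shots.

Variance along critical path = 2.778 + 2.778 + 2.778 = 8.333; σ = 2.887 days.
D = μ + z·σ = 23 + 2.326·2.887 = 29.7 days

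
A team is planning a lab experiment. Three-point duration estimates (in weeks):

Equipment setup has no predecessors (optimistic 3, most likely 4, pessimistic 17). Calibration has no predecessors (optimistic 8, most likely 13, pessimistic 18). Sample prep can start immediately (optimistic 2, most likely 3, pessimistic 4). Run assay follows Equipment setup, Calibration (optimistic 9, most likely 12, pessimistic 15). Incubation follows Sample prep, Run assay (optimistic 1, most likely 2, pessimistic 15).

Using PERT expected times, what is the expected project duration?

29 weeks

te_Equipment setup = (3 + 4·4 + 17)/6 = 36/6 = 6
te_Calibration = (8 + 4·13 + 18)/6 = 78/6 = 13
te_Sample prep = (2 + 4·3 + 4)/6 = 18/6 = 3
te_Run assay = (9 + 4·12 + 15)/6 = 72/6 = 12
te_Incubation = (1 + 4·2 + 15)/6 = 24/6 = 4

Forward pass:
ES_Equipment setup = 0; EF_Equipment setup = 6
ES_Calibration = 0; EF_Calibration = 13
ES_Sample prep = 0; EF_Sample prep = 3
ES_Run assay = max(EF_Equipment setup=6, EF_Calibration=13) = 13; EF_Run assay = 13+12 = 25
ES_Incubation = max(EF_Sample prep=3, EF_Run assay=25) = 25; EF_Incubation = 25+4 = 29
Expected project duration μ = 29 weeks. Critical path: Calibration → Run assay → Incubation.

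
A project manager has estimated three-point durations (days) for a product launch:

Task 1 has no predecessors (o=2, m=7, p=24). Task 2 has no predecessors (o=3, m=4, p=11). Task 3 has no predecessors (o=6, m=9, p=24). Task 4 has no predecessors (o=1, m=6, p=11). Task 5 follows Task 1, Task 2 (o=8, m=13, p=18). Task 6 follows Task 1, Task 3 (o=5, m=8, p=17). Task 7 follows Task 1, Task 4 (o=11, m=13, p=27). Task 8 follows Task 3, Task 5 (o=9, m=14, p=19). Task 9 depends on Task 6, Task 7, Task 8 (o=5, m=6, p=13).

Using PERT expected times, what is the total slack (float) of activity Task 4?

15 days

te_Task 1 = (2 + 4·7 + 24)/6 = 54/6 = 9
te_Task 2 = (3 + 4·4 + 11)/6 = 30/6 = 5
te_Task 3 = (6 + 4·9 + 24)/6 = 66/6 = 11
te_Task 4 = (1 + 4·6 + 11)/6 = 36/6 = 6
te_Task 5 = (8 + 4·13 + 18)/6 = 78/6 = 13
te_Task 6 = (5 + 4·8 + 17)/6 = 54/6 = 9
te_Task 7 = (11 + 4·13 + 27)/6 = 90/6 = 15
te_Task 8 = (9 + 4·14 + 19)/6 = 84/6 = 14
te_Task 9 = (5 + 4·6 + 13)/6 = 42/6 = 7

Forward pass:
ES_Task 1 = 0; EF_Task 1 = 9
ES_Task 2 = 0; EF_Task 2 = 5
ES_Task 3 = 0; EF_Task 3 = 11
ES_Task 4 = 0; EF_Task 4 = 6
ES_Task 5 = max(EF_Task 1=9, EF_Task 2=5) = 9; EF_Task 5 = 9+13 = 22
ES_Task 6 = max(EF_Task 1=9, EF_Task 3=11) = 11; EF_Task 6 = 11+9 = 20
ES_Task 7 = max(EF_Task 1=9, EF_Task 4=6) = 9; EF_Task 7 = 9+15 = 24
ES_Task 8 = max(EF_Task 3=11, EF_Task 5=22) = 22; EF_Task 8 = 22+14 = 36
ES_Task 9 = max(EF_Task 6=20, EF_Task 7=24, EF_Task 8=36) = 36; EF_Task 9 = 36+7 = 43
Expected project duration μ = 43 days. Critical path: Task 1 → Task 5 → Task 8 → Task 9.

Backward pass:
LF_Task 9 = 43; LS_Task 9 = 43−7 = 36
LF_Task 8 = LS_Task 9 = 36; LS_Task 8 = 36−14 = 22
LF_Task 7 = LS_Task 9 = 36; LS_Task 7 = 36−15 = 21
LF_Task 6 = LS_Task 9 = 36; LS_Task 6 = 36−9 = 27
LF_Task 5 = LS_Task 8 = 22; LS_Task 5 = 22−13 = 9
LF_Task 4 = LS_Task 7 = 21; LS_Task 4 = 21−6 = 15
LF_Task 3 = min(LS_Task 6=27, LS_Task 8=22) = 22; LS_Task 3 = 22−11 = 11
LF_Task 2 = LS_Task 5 = 9; LS_Task 2 = 9−5 = 4
LF_Task 1 = min(LS_Task 5=9, LS_Task 6=27, LS_Task 7=21) = 9; LS_Task 1 = 9−9 = 0
Slack_Task 4 = LS_Task 4 − ES_Task 4 = 15 − 0 = 15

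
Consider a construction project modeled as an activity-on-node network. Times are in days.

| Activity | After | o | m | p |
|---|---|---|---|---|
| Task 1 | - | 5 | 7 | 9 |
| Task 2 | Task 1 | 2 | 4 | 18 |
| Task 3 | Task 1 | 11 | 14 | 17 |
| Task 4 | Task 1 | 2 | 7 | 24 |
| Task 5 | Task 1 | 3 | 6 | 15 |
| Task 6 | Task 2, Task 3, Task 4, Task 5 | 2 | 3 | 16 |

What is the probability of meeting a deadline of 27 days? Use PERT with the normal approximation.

te_Task 1 = (5 + 4·7 + 9)/6 = 42/6 = 7; σ²_Task 1 = ((9−5)/6)² = 0.444
te_Task 2 = (2 + 4·4 + 18)/6 = 36/6 = 6; σ²_Task 2 = ((18−2)/6)² = 7.111
te_Task 3 = (11 + 4·14 + 17)/6 = 84/6 = 14; σ²_Task 3 = ((17−11)/6)² = 1.000
te_Task 4 = (2 + 4·7 + 24)/6 = 54/6 = 9; σ²_Task 4 = ((24−2)/6)² = 13.444
te_Task 5 = (3 + 4·6 + 15)/6 = 42/6 = 7; σ²_Task 5 = ((15−3)/6)² = 4.000
te_Task 6 = (2 + 4·3 + 16)/6 = 30/6 = 5; σ²_Task 6 = ((16−2)/6)² = 5.444

Forward pass:
ES_Task 1 = 0; EF_Task 1 = 7
ES_Task 2 = 7; EF_Task 2 = 7+6 = 13
ES_Task 3 = 7; EF_Task 3 = 7+14 = 21
ES_Task 4 = 7; EF_Task 4 = 7+9 = 16
ES_Task 5 = 7; EF_Task 5 = 7+7 = 14
ES_Task 6 = max(EF_Task 2=13, EF_Task 3=21, EF_Task 4=16, EF_Task 5=14) = 21; EF_Task 6 = 21+5 = 26
Expected project duration μ = 26 days. Critical path: Task 1 → Task 3 → Task 6.

Variance along critical path = 0.444 + 1.000 + 5.444 = 6.889; σ = √6.889 = 2.625 days.
Z = (27 − 26) / 2.625 = 0.381
P(T ≤ 27) = Φ(0.381) ≈ 0.648

0.648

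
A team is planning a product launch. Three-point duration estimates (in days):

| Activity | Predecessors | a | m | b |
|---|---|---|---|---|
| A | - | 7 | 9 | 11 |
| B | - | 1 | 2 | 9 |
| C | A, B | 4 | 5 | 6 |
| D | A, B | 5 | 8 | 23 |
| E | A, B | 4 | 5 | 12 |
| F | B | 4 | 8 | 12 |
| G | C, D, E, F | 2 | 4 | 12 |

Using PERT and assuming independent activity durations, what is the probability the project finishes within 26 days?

0.716

te_A = (7 + 4·9 + 11)/6 = 54/6 = 9; σ²_A = ((11−7)/6)² = 0.444
te_B = (1 + 4·2 + 9)/6 = 18/6 = 3; σ²_B = ((9−1)/6)² = 1.778
te_C = (4 + 4·5 + 6)/6 = 30/6 = 5; σ²_C = ((6−4)/6)² = 0.111
te_D = (5 + 4·8 + 23)/6 = 60/6 = 10; σ²_D = ((23−5)/6)² = 9.000
te_E = (4 + 4·5 + 12)/6 = 36/6 = 6; σ²_E = ((12−4)/6)² = 1.778
te_F = (4 + 4·8 + 12)/6 = 48/6 = 8; σ²_F = ((12−4)/6)² = 1.778
te_G = (2 + 4·4 + 12)/6 = 30/6 = 5; σ²_G = ((12−2)/6)² = 2.778

Forward pass:
ES_A = 0; EF_A = 9
ES_B = 0; EF_B = 3
ES_C = max(EF_A=9, EF_B=3) = 9; EF_C = 9+5 = 14
ES_D = max(EF_A=9, EF_B=3) = 9; EF_D = 9+10 = 19
ES_E = max(EF_A=9, EF_B=3) = 9; EF_E = 9+6 = 15
ES_F = 3; EF_F = 3+8 = 11
ES_G = max(EF_C=14, EF_D=19, EF_E=15, EF_F=11) = 19; EF_G = 19+5 = 24
Expected project duration μ = 24 days. Critical path: A → D → G.

Variance along critical path = 0.444 + 9.000 + 2.778 = 12.222; σ = √12.222 = 3.496 days.
Z = (26 − 24) / 3.496 = 0.572
P(T ≤ 26) = Φ(0.572) ≈ 0.716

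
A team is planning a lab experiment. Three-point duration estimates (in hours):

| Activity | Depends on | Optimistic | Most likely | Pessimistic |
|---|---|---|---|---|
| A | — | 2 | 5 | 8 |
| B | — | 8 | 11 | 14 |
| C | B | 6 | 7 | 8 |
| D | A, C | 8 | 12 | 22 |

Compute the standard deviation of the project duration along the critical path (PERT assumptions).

2.56 hours

te_A = (2 + 4·5 + 8)/6 = 30/6 = 5; σ²_A = ((8−2)/6)² = 1.000
te_B = (8 + 4·11 + 14)/6 = 66/6 = 11; σ²_B = ((14−8)/6)² = 1.000
te_C = (6 + 4·7 + 8)/6 = 42/6 = 7; σ²_C = ((8−6)/6)² = 0.111
te_D = (8 + 4·12 + 22)/6 = 78/6 = 13; σ²_D = ((22−8)/6)² = 5.444

Forward pass:
ES_A = 0; EF_A = 5
ES_B = 0; EF_B = 11
ES_C = 11; EF_C = 11+7 = 18
ES_D = max(EF_A=5, EF_C=18) = 18; EF_D = 18+13 = 31
Expected project duration μ = 31 hours. Critical path: B → C → D.

Variance along critical path = 1.000 + 0.111 + 5.444 = 6.556
σ = √6.556 = 2.560 hours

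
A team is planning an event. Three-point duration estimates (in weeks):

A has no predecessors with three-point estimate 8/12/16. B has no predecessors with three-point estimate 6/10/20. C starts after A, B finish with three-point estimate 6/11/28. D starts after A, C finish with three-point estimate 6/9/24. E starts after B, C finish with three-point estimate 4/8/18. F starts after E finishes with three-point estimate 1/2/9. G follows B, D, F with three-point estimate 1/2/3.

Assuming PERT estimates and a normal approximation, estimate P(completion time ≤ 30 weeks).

0.029

te_A = (8 + 4·12 + 16)/6 = 72/6 = 12; σ²_A = ((16−8)/6)² = 1.778
te_B = (6 + 4·10 + 20)/6 = 66/6 = 11; σ²_B = ((20−6)/6)² = 5.444
te_C = (6 + 4·11 + 28)/6 = 78/6 = 13; σ²_C = ((28−6)/6)² = 13.444
te_D = (6 + 4·9 + 24)/6 = 66/6 = 11; σ²_D = ((24−6)/6)² = 9.000
te_E = (4 + 4·8 + 18)/6 = 54/6 = 9; σ²_E = ((18−4)/6)² = 5.444
te_F = (1 + 4·2 + 9)/6 = 18/6 = 3; σ²_F = ((9−1)/6)² = 1.778
te_G = (1 + 4·2 + 3)/6 = 12/6 = 2; σ²_G = ((3−1)/6)² = 0.111

Forward pass:
ES_A = 0; EF_A = 12
ES_B = 0; EF_B = 11
ES_C = max(EF_A=12, EF_B=11) = 12; EF_C = 12+13 = 25
ES_D = max(EF_A=12, EF_C=25) = 25; EF_D = 25+11 = 36
ES_E = max(EF_B=11, EF_C=25) = 25; EF_E = 25+9 = 34
ES_F = 34; EF_F = 34+3 = 37
ES_G = max(EF_B=11, EF_D=36, EF_F=37) = 37; EF_G = 37+2 = 39
Expected project duration μ = 39 weeks. Critical path: A → C → E → F → G.

Variance along critical path = 1.778 + 13.444 + 5.444 + 1.778 + 0.111 = 22.556; σ = √22.556 = 4.749 weeks.
Z = (30 − 39) / 4.749 = -1.895
P(T ≤ 30) = Φ(-1.895) ≈ 0.029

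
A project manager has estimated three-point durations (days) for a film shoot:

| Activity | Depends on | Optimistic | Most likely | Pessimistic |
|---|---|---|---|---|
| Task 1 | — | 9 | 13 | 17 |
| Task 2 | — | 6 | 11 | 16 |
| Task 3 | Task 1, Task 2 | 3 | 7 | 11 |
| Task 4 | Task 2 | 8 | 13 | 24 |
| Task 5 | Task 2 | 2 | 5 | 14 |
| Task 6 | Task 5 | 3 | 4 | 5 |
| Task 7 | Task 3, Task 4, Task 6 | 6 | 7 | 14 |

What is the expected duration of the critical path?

te_Task 1 = (9 + 4·13 + 17)/6 = 78/6 = 13
te_Task 2 = (6 + 4·11 + 16)/6 = 66/6 = 11
te_Task 3 = (3 + 4·7 + 11)/6 = 42/6 = 7
te_Task 4 = (8 + 4·13 + 24)/6 = 84/6 = 14
te_Task 5 = (2 + 4·5 + 14)/6 = 36/6 = 6
te_Task 6 = (3 + 4·4 + 5)/6 = 24/6 = 4
te_Task 7 = (6 + 4·7 + 14)/6 = 48/6 = 8

Forward pass:
ES_Task 1 = 0; EF_Task 1 = 13
ES_Task 2 = 0; EF_Task 2 = 11
ES_Task 3 = max(EF_Task 1=13, EF_Task 2=11) = 13; EF_Task 3 = 13+7 = 20
ES_Task 4 = 11; EF_Task 4 = 11+14 = 25
ES_Task 5 = 11; EF_Task 5 = 11+6 = 17
ES_Task 6 = 17; EF_Task 6 = 17+4 = 21
ES_Task 7 = max(EF_Task 3=20, EF_Task 4=25, EF_Task 6=21) = 25; EF_Task 7 = 25+8 = 33
Expected project duration μ = 33 days. Critical path: Task 2 → Task 4 → Task 7.

33 days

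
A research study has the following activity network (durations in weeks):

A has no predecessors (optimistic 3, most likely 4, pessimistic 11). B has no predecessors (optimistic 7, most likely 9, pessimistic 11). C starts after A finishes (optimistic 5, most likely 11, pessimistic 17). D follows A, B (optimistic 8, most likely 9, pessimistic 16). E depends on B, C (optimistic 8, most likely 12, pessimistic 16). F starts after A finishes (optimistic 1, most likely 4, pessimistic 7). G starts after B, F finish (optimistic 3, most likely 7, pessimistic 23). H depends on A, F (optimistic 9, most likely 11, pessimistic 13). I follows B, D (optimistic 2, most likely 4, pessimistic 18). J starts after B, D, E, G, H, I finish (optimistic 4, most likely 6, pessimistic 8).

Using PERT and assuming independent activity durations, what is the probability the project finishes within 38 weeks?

te_A = (3 + 4·4 + 11)/6 = 30/6 = 5; σ²_A = ((11−3)/6)² = 1.778
te_B = (7 + 4·9 + 11)/6 = 54/6 = 9; σ²_B = ((11−7)/6)² = 0.444
te_C = (5 + 4·11 + 17)/6 = 66/6 = 11; σ²_C = ((17−5)/6)² = 4.000
te_D = (8 + 4·9 + 16)/6 = 60/6 = 10; σ²_D = ((16−8)/6)² = 1.778
te_E = (8 + 4·12 + 16)/6 = 72/6 = 12; σ²_E = ((16−8)/6)² = 1.778
te_F = (1 + 4·4 + 7)/6 = 24/6 = 4; σ²_F = ((7−1)/6)² = 1.000
te_G = (3 + 4·7 + 23)/6 = 54/6 = 9; σ²_G = ((23−3)/6)² = 11.111
te_H = (9 + 4·11 + 13)/6 = 66/6 = 11; σ²_H = ((13−9)/6)² = 0.444
te_I = (2 + 4·4 + 18)/6 = 36/6 = 6; σ²_I = ((18−2)/6)² = 7.111
te_J = (4 + 4·6 + 8)/6 = 36/6 = 6; σ²_J = ((8−4)/6)² = 0.444

Forward pass:
ES_A = 0; EF_A = 5
ES_B = 0; EF_B = 9
ES_C = 5; EF_C = 5+11 = 16
ES_D = max(EF_A=5, EF_B=9) = 9; EF_D = 9+10 = 19
ES_E = max(EF_B=9, EF_C=16) = 16; EF_E = 16+12 = 28
ES_F = 5; EF_F = 5+4 = 9
ES_G = max(EF_B=9, EF_F=9) = 9; EF_G = 9+9 = 18
ES_H = max(EF_A=5, EF_F=9) = 9; EF_H = 9+11 = 20
ES_I = max(EF_B=9, EF_D=19) = 19; EF_I = 19+6 = 25
ES_J = max(EF_B=9, EF_D=19, EF_E=28, EF_G=18, EF_H=20, EF_I=25) = 28; EF_J = 28+6 = 34
Expected project duration μ = 34 weeks. Critical path: A → C → E → J.

Variance along critical path = 1.778 + 4.000 + 1.778 + 0.444 = 8.000; σ = √8.000 = 2.828 weeks.
Z = (38 − 34) / 2.828 = 1.414
P(T ≤ 38) = Φ(1.414) ≈ 0.921

0.921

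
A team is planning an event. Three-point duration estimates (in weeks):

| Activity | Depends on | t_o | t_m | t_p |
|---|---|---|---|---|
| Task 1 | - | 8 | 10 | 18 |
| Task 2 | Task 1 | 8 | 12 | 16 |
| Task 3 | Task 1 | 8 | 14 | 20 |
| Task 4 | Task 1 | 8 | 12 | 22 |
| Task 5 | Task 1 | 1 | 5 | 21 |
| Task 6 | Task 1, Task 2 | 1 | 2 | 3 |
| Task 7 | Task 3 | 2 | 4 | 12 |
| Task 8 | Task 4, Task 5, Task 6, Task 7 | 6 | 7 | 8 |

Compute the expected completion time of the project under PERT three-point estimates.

te_Task 1 = (8 + 4·10 + 18)/6 = 66/6 = 11
te_Task 2 = (8 + 4·12 + 16)/6 = 72/6 = 12
te_Task 3 = (8 + 4·14 + 20)/6 = 84/6 = 14
te_Task 4 = (8 + 4·12 + 22)/6 = 78/6 = 13
te_Task 5 = (1 + 4·5 + 21)/6 = 42/6 = 7
te_Task 6 = (1 + 4·2 + 3)/6 = 12/6 = 2
te_Task 7 = (2 + 4·4 + 12)/6 = 30/6 = 5
te_Task 8 = (6 + 4·7 + 8)/6 = 42/6 = 7

Forward pass:
ES_Task 1 = 0; EF_Task 1 = 11
ES_Task 2 = 11; EF_Task 2 = 11+12 = 23
ES_Task 3 = 11; EF_Task 3 = 11+14 = 25
ES_Task 4 = 11; EF_Task 4 = 11+13 = 24
ES_Task 5 = 11; EF_Task 5 = 11+7 = 18
ES_Task 6 = max(EF_Task 1=11, EF_Task 2=23) = 23; EF_Task 6 = 23+2 = 25
ES_Task 7 = 25; EF_Task 7 = 25+5 = 30
ES_Task 8 = max(EF_Task 4=24, EF_Task 5=18, EF_Task 6=25, EF_Task 7=30) = 30; EF_Task 8 = 30+7 = 37
Expected project duration μ = 37 weeks. Critical path: Task 1 → Task 3 → Task 7 → Task 8.

37 weeks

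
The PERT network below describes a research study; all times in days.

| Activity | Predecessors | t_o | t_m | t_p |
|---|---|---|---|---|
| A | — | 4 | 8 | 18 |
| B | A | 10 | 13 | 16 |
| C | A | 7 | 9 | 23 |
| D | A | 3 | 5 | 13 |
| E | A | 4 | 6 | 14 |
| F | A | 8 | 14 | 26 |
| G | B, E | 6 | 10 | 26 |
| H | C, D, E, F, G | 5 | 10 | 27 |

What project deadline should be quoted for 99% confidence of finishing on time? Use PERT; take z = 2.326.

59.0 days

te_A = (4 + 4·8 + 18)/6 = 54/6 = 9; σ²_A = ((18−4)/6)² = 5.444
te_B = (10 + 4·13 + 16)/6 = 78/6 = 13; σ²_B = ((16−10)/6)² = 1.000
te_C = (7 + 4·9 + 23)/6 = 66/6 = 11; σ²_C = ((23−7)/6)² = 7.111
te_D = (3 + 4·5 + 13)/6 = 36/6 = 6; σ²_D = ((13−3)/6)² = 2.778
te_E = (4 + 4·6 + 14)/6 = 42/6 = 7; σ²_E = ((14−4)/6)² = 2.778
te_F = (8 + 4·14 + 26)/6 = 90/6 = 15; σ²_F = ((26−8)/6)² = 9.000
te_G = (6 + 4·10 + 26)/6 = 72/6 = 12; σ²_G = ((26−6)/6)² = 11.111
te_H = (5 + 4·10 + 27)/6 = 72/6 = 12; σ²_H = ((27−5)/6)² = 13.444

Forward pass:
ES_A = 0; EF_A = 9
ES_B = 9; EF_B = 9+13 = 22
ES_C = 9; EF_C = 9+11 = 20
ES_D = 9; EF_D = 9+6 = 15
ES_E = 9; EF_E = 9+7 = 16
ES_F = 9; EF_F = 9+15 = 24
ES_G = max(EF_B=22, EF_E=16) = 22; EF_G = 22+12 = 34
ES_H = max(EF_C=20, EF_D=15, EF_E=16, EF_F=24, EF_G=34) = 34; EF_H = 34+12 = 46
Expected project duration μ = 46 days. Critical path: A → B → G → H.

Variance along critical path = 5.444 + 1.000 + 11.111 + 13.444 = 31.000; σ = 5.568 days.
D = μ + z·σ = 46 + 2.326·5.568 = 59.0 days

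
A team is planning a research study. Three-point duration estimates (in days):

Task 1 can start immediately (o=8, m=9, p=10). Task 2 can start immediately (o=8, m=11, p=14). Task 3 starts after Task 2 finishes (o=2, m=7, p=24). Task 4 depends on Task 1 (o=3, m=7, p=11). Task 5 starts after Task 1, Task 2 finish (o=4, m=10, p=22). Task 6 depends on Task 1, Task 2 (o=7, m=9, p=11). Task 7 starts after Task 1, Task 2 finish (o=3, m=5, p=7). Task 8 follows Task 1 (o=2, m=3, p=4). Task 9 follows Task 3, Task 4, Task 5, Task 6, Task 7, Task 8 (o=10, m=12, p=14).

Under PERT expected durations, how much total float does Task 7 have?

6 days

te_Task 1 = (8 + 4·9 + 10)/6 = 54/6 = 9
te_Task 2 = (8 + 4·11 + 14)/6 = 66/6 = 11
te_Task 3 = (2 + 4·7 + 24)/6 = 54/6 = 9
te_Task 4 = (3 + 4·7 + 11)/6 = 42/6 = 7
te_Task 5 = (4 + 4·10 + 22)/6 = 66/6 = 11
te_Task 6 = (7 + 4·9 + 11)/6 = 54/6 = 9
te_Task 7 = (3 + 4·5 + 7)/6 = 30/6 = 5
te_Task 8 = (2 + 4·3 + 4)/6 = 18/6 = 3
te_Task 9 = (10 + 4·12 + 14)/6 = 72/6 = 12

Forward pass:
ES_Task 1 = 0; EF_Task 1 = 9
ES_Task 2 = 0; EF_Task 2 = 11
ES_Task 3 = 11; EF_Task 3 = 11+9 = 20
ES_Task 4 = 9; EF_Task 4 = 9+7 = 16
ES_Task 5 = max(EF_Task 1=9, EF_Task 2=11) = 11; EF_Task 5 = 11+11 = 22
ES_Task 6 = max(EF_Task 1=9, EF_Task 2=11) = 11; EF_Task 6 = 11+9 = 20
ES_Task 7 = max(EF_Task 1=9, EF_Task 2=11) = 11; EF_Task 7 = 11+5 = 16
ES_Task 8 = 9; EF_Task 8 = 9+3 = 12
ES_Task 9 = max(EF_Task 3=20, EF_Task 4=16, EF_Task 5=22, EF_Task 6=20, EF_Task 7=16, EF_Task 8=12) = 22; EF_Task 9 = 22+12 = 34
Expected project duration μ = 34 days. Critical path: Task 2 → Task 5 → Task 9.

Backward pass:
LF_Task 9 = 34; LS_Task 9 = 34−12 = 22
LF_Task 8 = LS_Task 9 = 22; LS_Task 8 = 22−3 = 19
LF_Task 7 = LS_Task 9 = 22; LS_Task 7 = 22−5 = 17
LF_Task 6 = LS_Task 9 = 22; LS_Task 6 = 22−9 = 13
LF_Task 5 = LS_Task 9 = 22; LS_Task 5 = 22−11 = 11
LF_Task 4 = LS_Task 9 = 22; LS_Task 4 = 22−7 = 15
LF_Task 3 = LS_Task 9 = 22; LS_Task 3 = 22−9 = 13
LF_Task 2 = min(LS_Task 3=13, LS_Task 5=11, LS_Task 6=13, LS_Task 7=17) = 11; LS_Task 2 = 11−11 = 0
LF_Task 1 = min(LS_Task 4=15, LS_Task 5=11, LS_Task 6=13, LS_Task 7=17, LS_Task 8=19) = 11; LS_Task 1 = 11−9 = 2
Slack_Task 7 = LS_Task 7 − ES_Task 7 = 17 − 11 = 6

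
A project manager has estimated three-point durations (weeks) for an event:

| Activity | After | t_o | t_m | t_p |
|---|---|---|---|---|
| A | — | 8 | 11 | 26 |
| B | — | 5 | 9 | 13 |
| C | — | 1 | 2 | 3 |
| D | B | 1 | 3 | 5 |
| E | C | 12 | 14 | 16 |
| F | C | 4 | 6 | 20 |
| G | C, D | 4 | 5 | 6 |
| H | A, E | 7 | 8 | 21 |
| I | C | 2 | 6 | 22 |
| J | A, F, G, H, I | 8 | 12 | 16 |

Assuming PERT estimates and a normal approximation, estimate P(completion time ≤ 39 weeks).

te_A = (8 + 4·11 + 26)/6 = 78/6 = 13; σ²_A = ((26−8)/6)² = 9.000
te_B = (5 + 4·9 + 13)/6 = 54/6 = 9; σ²_B = ((13−5)/6)² = 1.778
te_C = (1 + 4·2 + 3)/6 = 12/6 = 2; σ²_C = ((3−1)/6)² = 0.111
te_D = (1 + 4·3 + 5)/6 = 18/6 = 3; σ²_D = ((5−1)/6)² = 0.444
te_E = (12 + 4·14 + 16)/6 = 84/6 = 14; σ²_E = ((16−12)/6)² = 0.444
te_F = (4 + 4·6 + 20)/6 = 48/6 = 8; σ²_F = ((20−4)/6)² = 7.111
te_G = (4 + 4·5 + 6)/6 = 30/6 = 5; σ²_G = ((6−4)/6)² = 0.111
te_H = (7 + 4·8 + 21)/6 = 60/6 = 10; σ²_H = ((21−7)/6)² = 5.444
te_I = (2 + 4·6 + 22)/6 = 48/6 = 8; σ²_I = ((22−2)/6)² = 11.111
te_J = (8 + 4·12 + 16)/6 = 72/6 = 12; σ²_J = ((16−8)/6)² = 1.778

Forward pass:
ES_A = 0; EF_A = 13
ES_B = 0; EF_B = 9
ES_C = 0; EF_C = 2
ES_D = 9; EF_D = 9+3 = 12
ES_E = 2; EF_E = 2+14 = 16
ES_F = 2; EF_F = 2+8 = 10
ES_G = max(EF_C=2, EF_D=12) = 12; EF_G = 12+5 = 17
ES_H = max(EF_A=13, EF_E=16) = 16; EF_H = 16+10 = 26
ES_I = 2; EF_I = 2+8 = 10
ES_J = max(EF_A=13, EF_F=10, EF_G=17, EF_H=26, EF_I=10) = 26; EF_J = 26+12 = 38
Expected project duration μ = 38 weeks. Critical path: C → E → H → J.

Variance along critical path = 0.111 + 0.444 + 5.444 + 1.778 = 7.778; σ = √7.778 = 2.789 weeks.
Z = (39 − 38) / 2.789 = 0.359
P(T ≤ 39) = Φ(0.359) ≈ 0.640

0.640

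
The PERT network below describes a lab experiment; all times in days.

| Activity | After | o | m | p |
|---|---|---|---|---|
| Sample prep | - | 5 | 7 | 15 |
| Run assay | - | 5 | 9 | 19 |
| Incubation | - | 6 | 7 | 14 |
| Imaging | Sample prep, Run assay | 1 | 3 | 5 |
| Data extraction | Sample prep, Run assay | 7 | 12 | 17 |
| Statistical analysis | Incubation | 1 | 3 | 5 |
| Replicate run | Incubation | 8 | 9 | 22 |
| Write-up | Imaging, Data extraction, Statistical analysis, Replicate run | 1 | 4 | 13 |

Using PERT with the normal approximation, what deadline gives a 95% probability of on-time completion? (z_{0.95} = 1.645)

32.8 days

te_Sample prep = (5 + 4·7 + 15)/6 = 48/6 = 8; σ²_Sample prep = ((15−5)/6)² = 2.778
te_Run assay = (5 + 4·9 + 19)/6 = 60/6 = 10; σ²_Run assay = ((19−5)/6)² = 5.444
te_Incubation = (6 + 4·7 + 14)/6 = 48/6 = 8; σ²_Incubation = ((14−6)/6)² = 1.778
te_Imaging = (1 + 4·3 + 5)/6 = 18/6 = 3; σ²_Imaging = ((5−1)/6)² = 0.444
te_Data extraction = (7 + 4·12 + 17)/6 = 72/6 = 12; σ²_Data extraction = ((17−7)/6)² = 2.778
te_Statistical analysis = (1 + 4·3 + 5)/6 = 18/6 = 3; σ²_Statistical analysis = ((5−1)/6)² = 0.444
te_Replicate run = (8 + 4·9 + 22)/6 = 66/6 = 11; σ²_Replicate run = ((22−8)/6)² = 5.444
te_Write-up = (1 + 4·4 + 13)/6 = 30/6 = 5; σ²_Write-up = ((13−1)/6)² = 4.000

Forward pass:
ES_Sample prep = 0; EF_Sample prep = 8
ES_Run assay = 0; EF_Run assay = 10
ES_Incubation = 0; EF_Incubation = 8
ES_Imaging = max(EF_Sample prep=8, EF_Run assay=10) = 10; EF_Imaging = 10+3 = 13
ES_Data extraction = max(EF_Sample prep=8, EF_Run assay=10) = 10; EF_Data extraction = 10+12 = 22
ES_Statistical analysis = 8; EF_Statistical analysis = 8+3 = 11
ES_Replicate run = 8; EF_Replicate run = 8+11 = 19
ES_Write-up = max(EF_Imaging=13, EF_Data extraction=22, EF_Statistical analysis=11, EF_Replicate run=19) = 22; EF_Write-up = 22+5 = 27
Expected project duration μ = 27 days. Critical path: Run assay → Data extraction → Write-up.

Variance along critical path = 5.444 + 2.778 + 4.000 = 12.222; σ = 3.496 days.
D = μ + z·σ = 27 + 1.645·3.496 = 32.8 days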